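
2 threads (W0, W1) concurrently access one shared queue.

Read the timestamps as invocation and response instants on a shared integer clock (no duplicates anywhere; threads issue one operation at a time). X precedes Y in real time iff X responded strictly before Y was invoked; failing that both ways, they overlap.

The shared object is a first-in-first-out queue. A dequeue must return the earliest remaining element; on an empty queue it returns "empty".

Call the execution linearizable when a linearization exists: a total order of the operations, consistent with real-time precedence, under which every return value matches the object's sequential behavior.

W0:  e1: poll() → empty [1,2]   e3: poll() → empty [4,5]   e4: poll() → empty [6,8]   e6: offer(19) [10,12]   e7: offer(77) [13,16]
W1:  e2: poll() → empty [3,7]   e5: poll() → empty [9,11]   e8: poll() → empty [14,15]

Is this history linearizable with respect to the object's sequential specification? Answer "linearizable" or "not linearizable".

prefix check: 1..14 passes, 1..15 fails once e8's time-15 response joins
7 completed operations, 6 real-time-consistent orders — every queue replay fails
no completion choice of the 1 pending operation (e7) rescues it — every subset was tried
sample order e1, e2, e3, e4, e5, e6, e8 (pending dropped) stalls at step 7 — e8 poll() → empty has no legal effect
sample order e1, e2, e3, e4, e6, e5, e8 (pending dropped) stalls at step 6 — e5 poll() → empty has no legal effect

not linearizable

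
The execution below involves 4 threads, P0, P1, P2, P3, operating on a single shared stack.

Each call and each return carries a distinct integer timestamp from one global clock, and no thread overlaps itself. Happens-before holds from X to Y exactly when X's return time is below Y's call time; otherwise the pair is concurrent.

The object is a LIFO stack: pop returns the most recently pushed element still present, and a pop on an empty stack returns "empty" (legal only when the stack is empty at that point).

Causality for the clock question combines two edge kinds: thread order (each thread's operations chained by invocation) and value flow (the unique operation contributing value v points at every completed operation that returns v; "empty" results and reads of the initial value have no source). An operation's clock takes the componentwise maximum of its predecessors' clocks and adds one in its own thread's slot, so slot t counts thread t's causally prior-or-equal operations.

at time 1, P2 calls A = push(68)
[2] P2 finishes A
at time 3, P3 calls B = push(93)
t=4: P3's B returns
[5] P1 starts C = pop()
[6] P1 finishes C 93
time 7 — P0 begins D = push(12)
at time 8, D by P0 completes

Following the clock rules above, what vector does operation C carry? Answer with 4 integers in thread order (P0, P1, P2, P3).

(0, 1, 0, 1)

invoked at 3, B has no predecessors; its own P3 bump gives (0, 0, 0, 1)
invoked at 1, A has no predecessors; its own P2 bump gives (0, 0, 1, 0)
invoked at 7, D has no predecessors; its own P0 bump gives (1, 0, 0, 0)
from VC(B)=(0, 0, 0, 1), C (invoked 5) maxes components and bumps P1 → (0, 1, 0, 1)
target: VC(C) = (0, 1, 0, 1)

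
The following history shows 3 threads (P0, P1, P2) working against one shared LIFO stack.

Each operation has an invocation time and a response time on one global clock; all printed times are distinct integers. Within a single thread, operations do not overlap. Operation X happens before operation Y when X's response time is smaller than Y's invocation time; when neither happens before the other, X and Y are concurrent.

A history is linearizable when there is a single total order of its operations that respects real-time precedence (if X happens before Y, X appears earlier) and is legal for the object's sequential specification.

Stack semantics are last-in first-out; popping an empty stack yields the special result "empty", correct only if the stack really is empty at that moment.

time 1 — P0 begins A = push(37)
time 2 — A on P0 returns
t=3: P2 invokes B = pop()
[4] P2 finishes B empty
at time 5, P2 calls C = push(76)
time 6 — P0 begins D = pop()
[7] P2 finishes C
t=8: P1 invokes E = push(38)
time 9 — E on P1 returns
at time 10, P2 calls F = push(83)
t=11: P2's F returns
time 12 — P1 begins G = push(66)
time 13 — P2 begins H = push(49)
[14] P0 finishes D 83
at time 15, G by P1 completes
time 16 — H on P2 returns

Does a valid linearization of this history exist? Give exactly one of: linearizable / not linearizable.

not linearizable

cut after 3 events: linearizable; cut after 4 events (B responds, time 4): not linearizable
exactly one order of the 2 completed ops respects real time; the LIFO stack replay fails
sample order A, B stalls at step 2 — B pop() → empty has no legal effect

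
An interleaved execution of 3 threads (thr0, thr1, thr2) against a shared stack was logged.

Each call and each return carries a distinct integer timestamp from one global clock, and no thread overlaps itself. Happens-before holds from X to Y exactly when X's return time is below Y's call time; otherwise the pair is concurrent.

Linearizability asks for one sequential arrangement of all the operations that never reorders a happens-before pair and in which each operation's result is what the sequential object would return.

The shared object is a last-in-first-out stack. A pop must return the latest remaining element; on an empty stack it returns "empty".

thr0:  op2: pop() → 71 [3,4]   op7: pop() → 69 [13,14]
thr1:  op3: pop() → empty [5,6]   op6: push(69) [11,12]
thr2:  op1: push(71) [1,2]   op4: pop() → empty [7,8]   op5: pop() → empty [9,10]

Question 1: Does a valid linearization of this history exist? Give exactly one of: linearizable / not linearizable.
linearizable

one valid linearization: op1, op2, op3, op4, op5, op6, op7
1. op1 push(71), leaving stack <71>
2. op2 pop() → 71, leaving stack <>
3. op3 pop() → empty, leaving stack <>
4. op4 pop() → empty, leaving stack <>
5. op5 pop() → empty, leaving stack <>
6. op6 push(69), leaving stack <69>
7. op7 pop() → 69, leaving stack <>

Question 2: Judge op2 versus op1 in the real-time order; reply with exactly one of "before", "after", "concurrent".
after

op2 spans [3,4], op1 spans [1,2]
resp(op1)=2 < inv(op2)=3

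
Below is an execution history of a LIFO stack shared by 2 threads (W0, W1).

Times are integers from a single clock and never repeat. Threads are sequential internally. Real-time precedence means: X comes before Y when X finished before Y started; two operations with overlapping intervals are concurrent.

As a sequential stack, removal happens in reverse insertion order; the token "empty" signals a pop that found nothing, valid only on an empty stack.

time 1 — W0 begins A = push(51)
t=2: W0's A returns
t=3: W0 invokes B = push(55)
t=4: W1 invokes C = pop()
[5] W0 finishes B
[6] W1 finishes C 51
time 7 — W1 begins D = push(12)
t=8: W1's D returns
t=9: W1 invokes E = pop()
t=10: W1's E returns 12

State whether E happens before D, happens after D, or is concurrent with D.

E spans [9,10], D spans [7,8]
resp(D)=8 < inv(E)=9

after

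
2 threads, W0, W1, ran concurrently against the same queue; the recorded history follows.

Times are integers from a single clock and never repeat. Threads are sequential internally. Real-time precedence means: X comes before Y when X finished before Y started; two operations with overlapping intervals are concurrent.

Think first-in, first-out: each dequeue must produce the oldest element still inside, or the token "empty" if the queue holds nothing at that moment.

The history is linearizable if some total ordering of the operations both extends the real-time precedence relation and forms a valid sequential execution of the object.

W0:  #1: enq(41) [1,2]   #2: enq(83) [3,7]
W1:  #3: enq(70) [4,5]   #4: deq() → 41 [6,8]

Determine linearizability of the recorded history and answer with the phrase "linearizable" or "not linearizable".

one valid linearization: #1, #2, #3, #4
after step 1 (#1 enq(41)): queue <41>
after step 2 (#2 enq(83)): queue <41,83>
after step 3 (#3 enq(70)): queue <41,83,70>
after step 4 (#4 deq() → 41): queue <83,70>

linearizable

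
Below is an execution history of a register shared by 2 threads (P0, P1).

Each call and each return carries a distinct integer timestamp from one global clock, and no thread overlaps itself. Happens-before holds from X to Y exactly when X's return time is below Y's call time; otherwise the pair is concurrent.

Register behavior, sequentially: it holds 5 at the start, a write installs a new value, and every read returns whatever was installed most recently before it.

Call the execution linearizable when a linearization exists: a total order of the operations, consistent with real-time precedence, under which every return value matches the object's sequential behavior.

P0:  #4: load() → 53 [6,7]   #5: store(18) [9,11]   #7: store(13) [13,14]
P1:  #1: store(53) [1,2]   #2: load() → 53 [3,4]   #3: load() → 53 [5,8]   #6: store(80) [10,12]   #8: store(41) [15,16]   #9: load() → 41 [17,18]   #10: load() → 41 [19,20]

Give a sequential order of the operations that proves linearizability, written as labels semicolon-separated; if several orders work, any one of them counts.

after step 1 (#1 store(53)): value 53
after step 2 (#2 load() → 53): value 53
after step 3 (#3 load() → 53): value 53
after step 4 (#4 load() → 53): value 53
after step 5 (#5 store(18)): value 18
after step 6 (#6 store(80)): value 80
after step 7 (#7 store(13)): value 13
after step 8 (#8 store(41)): value 41
after step 9 (#9 load() → 41): value 41
after step 10 (#10 load() → 41): value 41

#1; #2; #3; #4; #5; #6; #7; #8; #9; #10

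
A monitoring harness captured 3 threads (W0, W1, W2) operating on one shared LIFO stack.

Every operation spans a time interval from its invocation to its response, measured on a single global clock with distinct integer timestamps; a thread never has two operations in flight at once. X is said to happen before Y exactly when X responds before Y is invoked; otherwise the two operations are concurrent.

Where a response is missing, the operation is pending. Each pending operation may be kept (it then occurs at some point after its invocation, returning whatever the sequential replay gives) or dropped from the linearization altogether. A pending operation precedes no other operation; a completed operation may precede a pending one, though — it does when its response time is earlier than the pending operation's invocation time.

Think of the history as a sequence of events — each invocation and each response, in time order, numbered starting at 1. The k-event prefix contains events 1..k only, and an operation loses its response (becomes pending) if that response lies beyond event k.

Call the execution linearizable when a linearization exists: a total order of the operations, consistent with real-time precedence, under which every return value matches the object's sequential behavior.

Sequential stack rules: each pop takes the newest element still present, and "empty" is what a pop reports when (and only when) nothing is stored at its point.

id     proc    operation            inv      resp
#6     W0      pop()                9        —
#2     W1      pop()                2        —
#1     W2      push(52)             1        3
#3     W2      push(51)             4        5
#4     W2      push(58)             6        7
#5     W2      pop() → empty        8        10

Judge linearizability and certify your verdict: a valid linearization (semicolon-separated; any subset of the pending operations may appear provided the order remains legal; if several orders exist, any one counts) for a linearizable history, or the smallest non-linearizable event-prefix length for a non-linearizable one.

through event 9 a valid linearization exists; event 10 (#5 responding at time 10) ends that
the completed operations (4 total) allow one real-time order; the LIFO stack replay rejects it
no escape via the 2 pending operations (#2, #6): every completion choice fails
e.g. #1, #3, #4, #5 (pending dropped): illegal at step 4, since #5 pop() → empty cannot apply there

not linearizable — minimal violating prefix: 10 events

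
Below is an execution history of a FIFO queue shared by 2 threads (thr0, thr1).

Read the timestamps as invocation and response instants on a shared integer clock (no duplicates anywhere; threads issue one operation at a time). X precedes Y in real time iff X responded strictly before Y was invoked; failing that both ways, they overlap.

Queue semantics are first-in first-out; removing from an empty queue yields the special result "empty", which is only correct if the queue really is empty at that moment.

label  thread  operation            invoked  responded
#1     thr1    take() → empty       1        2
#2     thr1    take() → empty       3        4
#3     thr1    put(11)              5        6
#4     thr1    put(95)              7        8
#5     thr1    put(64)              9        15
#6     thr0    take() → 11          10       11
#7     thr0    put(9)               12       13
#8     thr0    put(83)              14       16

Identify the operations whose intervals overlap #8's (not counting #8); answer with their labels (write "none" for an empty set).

overlap test against #8 [14,16]: concurrent iff the interval meets 14..16
#1 [1,2]: before
#2 [3,4]: before
#3 [5,6]: before
#4 [7,8]: before
#5 [9,15]: concurrent
#6 [10,11]: before
#7 [12,13]: before

#5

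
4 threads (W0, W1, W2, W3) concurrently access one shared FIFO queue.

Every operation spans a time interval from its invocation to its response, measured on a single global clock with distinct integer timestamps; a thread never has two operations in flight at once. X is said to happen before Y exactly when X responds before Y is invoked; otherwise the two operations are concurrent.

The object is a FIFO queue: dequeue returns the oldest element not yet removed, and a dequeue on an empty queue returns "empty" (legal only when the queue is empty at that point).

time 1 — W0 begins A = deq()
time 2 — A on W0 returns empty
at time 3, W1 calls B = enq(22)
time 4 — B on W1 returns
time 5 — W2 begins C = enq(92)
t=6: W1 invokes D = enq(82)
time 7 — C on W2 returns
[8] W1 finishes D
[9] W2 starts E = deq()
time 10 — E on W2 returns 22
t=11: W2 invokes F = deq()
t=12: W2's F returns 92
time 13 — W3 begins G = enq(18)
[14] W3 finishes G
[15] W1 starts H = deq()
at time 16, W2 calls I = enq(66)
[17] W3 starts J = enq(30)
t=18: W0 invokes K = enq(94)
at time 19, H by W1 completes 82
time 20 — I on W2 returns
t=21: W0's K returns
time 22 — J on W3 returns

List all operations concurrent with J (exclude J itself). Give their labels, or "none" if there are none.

H, I, K

concurrent with J ([17,22]): every op whose interval crosses 17..22
A [1,2]: before
B [3,4]: before
C [5,7]: before
D [6,8]: before
E [9,10]: before
F [11,12]: before
G [13,14]: before
H [15,19]: concurrent
I [16,20]: concurrent
K [18,21]: concurrent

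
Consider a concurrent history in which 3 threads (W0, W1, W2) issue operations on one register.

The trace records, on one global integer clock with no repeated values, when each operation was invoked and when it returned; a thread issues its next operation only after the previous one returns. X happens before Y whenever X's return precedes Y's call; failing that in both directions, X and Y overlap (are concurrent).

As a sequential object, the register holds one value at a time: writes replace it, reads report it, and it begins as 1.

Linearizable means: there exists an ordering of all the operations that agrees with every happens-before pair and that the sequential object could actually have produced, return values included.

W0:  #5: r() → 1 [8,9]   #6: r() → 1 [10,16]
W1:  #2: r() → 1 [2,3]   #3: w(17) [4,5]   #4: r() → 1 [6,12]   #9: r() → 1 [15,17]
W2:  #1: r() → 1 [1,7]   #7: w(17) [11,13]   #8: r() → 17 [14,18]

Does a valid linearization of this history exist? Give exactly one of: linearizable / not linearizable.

already the first 9 events (up to #5's response at time 9) admit no linearization; the first 8 still do
every one of the 3 real-time-consistent orders over 4 completed register ops fails the sequential spec
completion choices over the 1 pending operation (#4) were checked; none helps
sample order #1, #2, #3, #5 (pending dropped) stalls at step 4 — #5 r() → 1 has no legal effect
sample order #2, #1, #3, #5 (pending dropped) stalls at step 4 — #5 r() → 1 has no legal effect

not linearizable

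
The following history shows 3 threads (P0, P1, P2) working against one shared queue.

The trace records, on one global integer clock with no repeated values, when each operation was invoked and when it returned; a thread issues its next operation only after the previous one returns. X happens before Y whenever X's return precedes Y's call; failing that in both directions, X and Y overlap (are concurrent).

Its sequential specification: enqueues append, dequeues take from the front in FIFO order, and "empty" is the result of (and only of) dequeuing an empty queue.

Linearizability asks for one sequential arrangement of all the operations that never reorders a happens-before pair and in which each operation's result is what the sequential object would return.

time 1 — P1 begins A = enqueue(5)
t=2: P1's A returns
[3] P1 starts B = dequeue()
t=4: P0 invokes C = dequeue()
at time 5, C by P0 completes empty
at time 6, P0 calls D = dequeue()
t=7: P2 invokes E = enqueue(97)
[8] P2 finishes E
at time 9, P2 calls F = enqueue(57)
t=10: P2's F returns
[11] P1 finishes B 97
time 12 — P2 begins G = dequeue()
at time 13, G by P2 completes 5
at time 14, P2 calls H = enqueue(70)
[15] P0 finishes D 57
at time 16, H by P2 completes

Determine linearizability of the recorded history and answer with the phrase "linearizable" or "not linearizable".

not linearizable

through event 10 a valid linearization exists; event 11 (B responding at time 11) ends that
every one of the 4 real-time-consistent orders over 5 completed queue ops fails the sequential spec
no completion choice of the 1 pending operation (D) rescues it — every subset was tried
sample order A, B, C, E, F (pending dropped) stalls at step 2 — B dequeue() → 97 has no legal effect
sample order A, C, B, E, F (pending dropped) stalls at step 2 — C dequeue() → empty has no legal effect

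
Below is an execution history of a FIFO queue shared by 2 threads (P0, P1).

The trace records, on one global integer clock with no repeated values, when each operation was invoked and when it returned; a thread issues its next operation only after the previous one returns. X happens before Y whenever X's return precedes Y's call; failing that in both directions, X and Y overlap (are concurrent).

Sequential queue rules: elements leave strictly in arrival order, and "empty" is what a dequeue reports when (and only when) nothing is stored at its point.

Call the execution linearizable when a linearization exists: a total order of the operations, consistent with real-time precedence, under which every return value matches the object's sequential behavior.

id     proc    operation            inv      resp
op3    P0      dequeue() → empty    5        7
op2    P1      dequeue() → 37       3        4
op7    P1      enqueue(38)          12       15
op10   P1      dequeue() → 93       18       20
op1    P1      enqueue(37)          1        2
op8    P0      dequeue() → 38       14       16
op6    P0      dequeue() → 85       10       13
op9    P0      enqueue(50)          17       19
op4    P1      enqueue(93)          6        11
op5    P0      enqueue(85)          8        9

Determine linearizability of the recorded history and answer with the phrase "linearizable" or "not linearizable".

the violation lands at event 16, op8's response at time 16: events 1..15 linearize, events 1..16 do not
11 orders of the 8 completed FIFO queue ops respect real time; none is legal
take op1, op2, op3, op4, op5, op6, op7, op8: step 6 already fails, because op6 dequeue() → 85 cannot occur there
take op1, op2, op3, op4, op5, op6, op8, op7: step 6 already fails, because op6 dequeue() → 85 cannot occur there

not linearizable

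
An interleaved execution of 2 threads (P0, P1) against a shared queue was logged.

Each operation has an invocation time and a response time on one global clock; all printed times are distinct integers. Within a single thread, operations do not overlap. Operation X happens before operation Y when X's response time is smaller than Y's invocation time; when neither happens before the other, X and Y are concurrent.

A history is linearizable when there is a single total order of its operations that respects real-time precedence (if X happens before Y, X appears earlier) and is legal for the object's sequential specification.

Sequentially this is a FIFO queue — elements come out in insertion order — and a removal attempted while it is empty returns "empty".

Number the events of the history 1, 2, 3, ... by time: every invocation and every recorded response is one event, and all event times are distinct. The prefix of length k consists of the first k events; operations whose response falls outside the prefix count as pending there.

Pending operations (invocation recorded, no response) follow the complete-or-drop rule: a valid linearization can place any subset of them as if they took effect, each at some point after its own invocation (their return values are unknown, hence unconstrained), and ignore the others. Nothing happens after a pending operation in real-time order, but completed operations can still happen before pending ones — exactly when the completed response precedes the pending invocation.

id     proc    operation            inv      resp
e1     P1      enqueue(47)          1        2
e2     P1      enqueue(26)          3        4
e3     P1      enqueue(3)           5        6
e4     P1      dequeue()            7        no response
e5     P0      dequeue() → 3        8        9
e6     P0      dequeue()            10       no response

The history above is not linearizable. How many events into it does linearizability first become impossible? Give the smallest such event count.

9

events 1..8 are still linearizable — one witness is e1, e2, e3:
step 1: e1 enqueue(47) — queue <47>
step 2: e2 enqueue(26) — queue <47,26>
step 3: e3 enqueue(3) — queue <47,26,3>
adding event 9 (e5 responds at 9) leaves no legal real-time order
include/drop combinations of the 1 pending operation (e4) were all tried; none helps
for example e1, e2, e3, e5 (pending dropped) fails at step 4: e5 dequeue() → 3 is not legal there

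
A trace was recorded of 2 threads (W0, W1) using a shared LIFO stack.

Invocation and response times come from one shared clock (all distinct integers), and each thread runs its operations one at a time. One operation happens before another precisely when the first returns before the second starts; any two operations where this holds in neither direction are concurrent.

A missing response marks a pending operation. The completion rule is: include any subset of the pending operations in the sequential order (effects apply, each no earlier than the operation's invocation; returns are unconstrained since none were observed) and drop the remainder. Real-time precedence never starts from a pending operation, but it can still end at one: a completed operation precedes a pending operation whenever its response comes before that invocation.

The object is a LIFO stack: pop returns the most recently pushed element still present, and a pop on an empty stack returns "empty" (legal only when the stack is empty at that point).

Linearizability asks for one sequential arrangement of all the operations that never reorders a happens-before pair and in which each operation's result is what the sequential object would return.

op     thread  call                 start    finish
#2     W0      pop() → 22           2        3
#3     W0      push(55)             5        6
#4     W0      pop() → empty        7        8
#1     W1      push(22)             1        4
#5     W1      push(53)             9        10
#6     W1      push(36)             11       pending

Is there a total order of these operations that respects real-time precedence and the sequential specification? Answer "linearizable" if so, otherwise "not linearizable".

not linearizable

cut after 7 events: linearizable; cut after 8 events (#4 responds, time 8): not linearizable
checked exhaustively: 2 real-time-consistent orders of 4 completed operations, zero legal LIFO stack replays
take #1, #2, #3, #4: step 4 already fails, because #4 pop() → empty cannot occur there
take #2, #1, #3, #4: step 1 already fails, because #2 pop() → 22 cannot occur there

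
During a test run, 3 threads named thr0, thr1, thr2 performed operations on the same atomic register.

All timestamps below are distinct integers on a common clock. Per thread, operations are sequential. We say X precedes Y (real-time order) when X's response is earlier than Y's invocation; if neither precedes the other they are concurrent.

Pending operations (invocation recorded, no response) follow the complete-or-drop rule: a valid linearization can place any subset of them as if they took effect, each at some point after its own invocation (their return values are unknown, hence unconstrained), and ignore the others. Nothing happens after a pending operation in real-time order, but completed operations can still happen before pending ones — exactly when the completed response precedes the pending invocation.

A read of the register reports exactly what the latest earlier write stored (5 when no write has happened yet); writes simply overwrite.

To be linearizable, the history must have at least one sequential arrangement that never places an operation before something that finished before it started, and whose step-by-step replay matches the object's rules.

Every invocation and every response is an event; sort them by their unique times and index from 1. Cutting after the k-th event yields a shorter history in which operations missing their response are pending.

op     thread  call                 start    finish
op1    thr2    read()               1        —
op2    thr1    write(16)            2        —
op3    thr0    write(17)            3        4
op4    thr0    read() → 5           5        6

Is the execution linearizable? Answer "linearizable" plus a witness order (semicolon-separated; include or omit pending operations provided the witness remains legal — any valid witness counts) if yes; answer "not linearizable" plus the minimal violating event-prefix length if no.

the violation lands at event 6, op4's response at time 6: events 1..5 linearize, events 1..6 do not
the completed operations (2 total) allow one real-time order; the atomic register replay rejects it
including or dropping the 2 pending operations (op1, op2) in any combination fails
take op3, op4 (pending dropped): step 2 already fails, because op4 read() → 5 cannot occur there

not linearizable — minimal violating prefix: 6 events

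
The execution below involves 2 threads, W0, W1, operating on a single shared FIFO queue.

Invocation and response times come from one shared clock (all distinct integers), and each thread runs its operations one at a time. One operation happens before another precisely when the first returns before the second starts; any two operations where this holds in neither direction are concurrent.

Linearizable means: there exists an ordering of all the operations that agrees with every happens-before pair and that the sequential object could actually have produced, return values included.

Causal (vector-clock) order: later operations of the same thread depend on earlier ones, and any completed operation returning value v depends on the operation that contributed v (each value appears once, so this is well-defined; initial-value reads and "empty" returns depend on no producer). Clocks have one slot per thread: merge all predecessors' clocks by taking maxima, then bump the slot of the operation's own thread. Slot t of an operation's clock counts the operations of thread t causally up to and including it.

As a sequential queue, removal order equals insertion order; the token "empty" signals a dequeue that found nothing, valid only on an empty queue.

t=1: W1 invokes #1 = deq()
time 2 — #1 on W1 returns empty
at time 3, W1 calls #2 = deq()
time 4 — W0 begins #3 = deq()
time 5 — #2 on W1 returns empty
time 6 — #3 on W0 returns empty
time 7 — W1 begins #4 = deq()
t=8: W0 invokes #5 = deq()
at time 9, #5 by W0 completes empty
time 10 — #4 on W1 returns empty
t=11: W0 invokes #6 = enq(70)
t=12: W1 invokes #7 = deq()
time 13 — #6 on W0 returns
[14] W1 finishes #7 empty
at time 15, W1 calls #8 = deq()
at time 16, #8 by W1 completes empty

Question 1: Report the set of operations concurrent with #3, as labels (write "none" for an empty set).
#2

overlap test against #3 [4,6]: concurrent iff the interval meets 4..6
#1 [1,2]: before
#2 [3,5]: concurrent
#4 [7,10]: after
#5 [8,9]: after
#6 [11,13]: after
#7 [12,14]: after
#8 [15,16]: after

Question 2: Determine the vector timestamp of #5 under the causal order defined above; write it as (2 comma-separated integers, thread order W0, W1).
(2, 0)

no predecessors for #1 (invoked 1): W1 increments from zero → (0, 1)
no predecessors for #3 (invoked 4): W0 increments from zero → (1, 0)
#2 (invocation 3): componentwise max over VC(#1)=(0, 1), +1 at W1, giving (0, 2)
#5 (invocation 8): componentwise max over VC(#3)=(1, 0), +1 at W0, giving (2, 0)
#4 (invocation 7): componentwise max over VC(#2)=(0, 2), +1 at W1, giving (0, 3)
#6 (invocation 11): componentwise max over VC(#5)=(2, 0), +1 at W0, giving (3, 0)
#7 (invocation 12): componentwise max over VC(#4)=(0, 3), +1 at W1, giving (0, 4)
#8 (invocation 15): componentwise max over VC(#7)=(0, 4), +1 at W1, giving (0, 5)
target: VC(#5) = (2, 0)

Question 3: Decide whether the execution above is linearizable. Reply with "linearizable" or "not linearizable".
not linearizable

cut after 15 events: linearizable; cut after 16 events (#8 responds, time 16): not linearizable
real-time-consistent orders of the 8 completed operations: 8 — all fail the FIFO queue replay
take #1, #2, #3, #4, #5, #6, #7, #8: step 7 already fails, because #7 deq() → empty cannot occur there
take #1, #2, #3, #4, #5, #7, #6, #8: step 8 already fails, because #8 deq() → empty cannot occur there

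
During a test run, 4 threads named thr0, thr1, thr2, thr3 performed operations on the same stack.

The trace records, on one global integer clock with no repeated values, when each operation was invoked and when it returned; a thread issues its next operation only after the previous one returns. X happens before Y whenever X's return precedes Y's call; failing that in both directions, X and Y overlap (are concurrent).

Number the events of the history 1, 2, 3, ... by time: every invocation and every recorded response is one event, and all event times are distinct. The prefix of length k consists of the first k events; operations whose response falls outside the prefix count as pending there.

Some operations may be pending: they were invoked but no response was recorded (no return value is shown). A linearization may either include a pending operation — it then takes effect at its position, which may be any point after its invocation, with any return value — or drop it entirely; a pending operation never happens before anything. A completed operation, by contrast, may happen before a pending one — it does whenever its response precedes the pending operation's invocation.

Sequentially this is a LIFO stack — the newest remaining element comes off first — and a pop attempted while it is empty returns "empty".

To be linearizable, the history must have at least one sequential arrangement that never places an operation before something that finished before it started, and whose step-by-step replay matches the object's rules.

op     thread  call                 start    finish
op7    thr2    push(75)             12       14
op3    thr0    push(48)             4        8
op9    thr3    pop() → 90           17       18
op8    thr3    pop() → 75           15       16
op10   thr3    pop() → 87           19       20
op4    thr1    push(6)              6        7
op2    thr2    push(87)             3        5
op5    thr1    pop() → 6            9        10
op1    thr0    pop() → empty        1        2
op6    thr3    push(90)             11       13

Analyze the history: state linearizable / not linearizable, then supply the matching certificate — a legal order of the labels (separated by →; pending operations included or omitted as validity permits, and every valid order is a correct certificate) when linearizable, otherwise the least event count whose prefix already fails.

step 1: op1 pop() → empty — stack <>
step 2: op3 push(48) — stack <48>
step 3: op2 push(87) — stack <48,87>
step 4: op4 push(6) — stack <48,87,6>
step 5: op5 pop() → 6 — stack <48,87>
step 6: op6 push(90) — stack <48,87,90>
step 7: op7 push(75) — stack <48,87,90,75>
step 8: op8 pop() → 75 — stack <48,87,90>
step 9: op9 pop() → 90 — stack <48,87>
step 10: op10 pop() → 87 — stack <48>

linearizable — witness: op1 → op3 → op2 → op4 → op5 → op6 → op7 → op8 → op9 → op10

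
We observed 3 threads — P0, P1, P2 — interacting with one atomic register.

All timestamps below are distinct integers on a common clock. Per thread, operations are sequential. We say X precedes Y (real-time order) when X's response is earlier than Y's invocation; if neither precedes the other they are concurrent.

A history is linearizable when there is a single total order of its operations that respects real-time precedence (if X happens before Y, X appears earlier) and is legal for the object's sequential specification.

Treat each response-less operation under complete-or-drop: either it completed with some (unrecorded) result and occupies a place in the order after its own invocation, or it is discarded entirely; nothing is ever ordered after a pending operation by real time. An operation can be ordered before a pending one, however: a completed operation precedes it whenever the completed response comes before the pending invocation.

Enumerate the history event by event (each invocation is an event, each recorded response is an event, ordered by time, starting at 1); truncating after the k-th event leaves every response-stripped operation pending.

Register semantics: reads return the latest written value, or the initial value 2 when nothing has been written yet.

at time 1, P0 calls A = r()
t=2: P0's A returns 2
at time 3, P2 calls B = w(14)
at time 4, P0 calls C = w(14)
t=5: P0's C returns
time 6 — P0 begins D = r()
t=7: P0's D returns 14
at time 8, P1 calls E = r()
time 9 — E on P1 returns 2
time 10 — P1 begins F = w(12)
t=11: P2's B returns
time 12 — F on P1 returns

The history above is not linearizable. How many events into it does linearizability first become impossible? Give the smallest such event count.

9

events 1..8 are linearizable, e.g. via A, B, C, D:
1. A r() → 2, leaving value 2
2. B w(14) (pending, included), leaving value 14
3. C w(14), leaving value 14
4. D r() → 14, leaving value 14
adding event 9 (E responds at 9) leaves no legal real-time order
including or dropping the 1 pending operation (B) in any combination fails
take A, C, D, E (pending dropped): step 4 already fails, because E r() → 2 cannot occur there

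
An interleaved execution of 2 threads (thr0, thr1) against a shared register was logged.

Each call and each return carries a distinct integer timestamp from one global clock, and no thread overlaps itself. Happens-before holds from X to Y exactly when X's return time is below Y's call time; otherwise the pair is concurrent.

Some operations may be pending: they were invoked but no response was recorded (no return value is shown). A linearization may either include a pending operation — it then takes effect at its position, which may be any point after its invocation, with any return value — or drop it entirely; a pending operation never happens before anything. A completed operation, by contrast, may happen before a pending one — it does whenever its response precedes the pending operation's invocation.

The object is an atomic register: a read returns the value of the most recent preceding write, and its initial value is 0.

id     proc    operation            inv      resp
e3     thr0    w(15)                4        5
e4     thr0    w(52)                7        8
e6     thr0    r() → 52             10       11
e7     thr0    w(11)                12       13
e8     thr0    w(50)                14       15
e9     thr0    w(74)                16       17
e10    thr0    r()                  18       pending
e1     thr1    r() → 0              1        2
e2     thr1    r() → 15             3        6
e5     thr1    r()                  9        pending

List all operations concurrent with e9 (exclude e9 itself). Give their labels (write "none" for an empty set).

e5

e9 spans [16,17]; an op avoiding the whole window 16..17 is ordered, any other is concurrent
e1 [1,2]: before
e2 [3,6]: before
e3 [4,5]: before
e4 [7,8]: before
e5 [9,…): concurrent
e6 [10,11]: before
e7 [12,13]: before
e8 [14,15]: before
e10 [18,…): after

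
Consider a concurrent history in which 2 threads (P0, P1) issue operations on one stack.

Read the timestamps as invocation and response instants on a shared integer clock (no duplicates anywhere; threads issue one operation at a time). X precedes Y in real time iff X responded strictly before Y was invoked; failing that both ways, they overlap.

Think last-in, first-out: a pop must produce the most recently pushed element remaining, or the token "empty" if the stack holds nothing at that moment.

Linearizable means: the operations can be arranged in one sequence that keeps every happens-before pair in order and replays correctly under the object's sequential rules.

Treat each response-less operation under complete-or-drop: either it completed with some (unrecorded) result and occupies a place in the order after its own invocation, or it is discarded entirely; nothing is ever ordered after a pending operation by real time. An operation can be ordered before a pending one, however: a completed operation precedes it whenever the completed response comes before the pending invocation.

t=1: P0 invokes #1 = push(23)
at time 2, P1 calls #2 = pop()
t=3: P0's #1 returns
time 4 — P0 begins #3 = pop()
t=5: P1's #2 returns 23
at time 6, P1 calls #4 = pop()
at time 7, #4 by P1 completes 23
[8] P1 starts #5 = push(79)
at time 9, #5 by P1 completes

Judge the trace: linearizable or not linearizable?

not linearizable

through event 6 a valid linearization exists; event 7 (#4 responding at time 7) ends that
checked exhaustively: 2 real-time-consistent orders of 3 completed operations, zero legal stack replays
no escape via the 1 pending operation (#3): every completion choice fails
e.g. #1, #2, #4 (pending dropped): illegal at step 3, since #4 pop() → 23 cannot apply there
e.g. #2, #1, #4 (pending dropped): illegal at step 1, since #2 pop() → 23 cannot apply there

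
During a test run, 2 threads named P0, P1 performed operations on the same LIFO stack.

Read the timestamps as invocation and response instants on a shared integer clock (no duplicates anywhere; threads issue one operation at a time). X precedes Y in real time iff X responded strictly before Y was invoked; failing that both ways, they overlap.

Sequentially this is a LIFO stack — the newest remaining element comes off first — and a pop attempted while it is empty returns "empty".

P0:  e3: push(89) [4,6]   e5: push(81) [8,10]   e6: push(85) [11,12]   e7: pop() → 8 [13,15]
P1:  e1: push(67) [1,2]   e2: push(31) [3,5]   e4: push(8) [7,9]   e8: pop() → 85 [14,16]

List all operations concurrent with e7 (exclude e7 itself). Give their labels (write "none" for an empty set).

concurrent with e7 ([13,15]): every op whose interval crosses 13..15
e1 [1,2]: before
e2 [3,5]: before
e3 [4,6]: before
e4 [7,9]: before
e5 [8,10]: before
e6 [11,12]: before
e8 [14,16]: concurrent

e8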